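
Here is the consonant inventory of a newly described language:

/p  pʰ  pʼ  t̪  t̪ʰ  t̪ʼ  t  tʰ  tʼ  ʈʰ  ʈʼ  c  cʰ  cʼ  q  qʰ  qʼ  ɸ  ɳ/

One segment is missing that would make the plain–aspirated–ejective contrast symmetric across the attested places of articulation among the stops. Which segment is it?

/ʈ/

place of articulation  plain     aspirated  ejective
bilabial          p         pʰ        pʼ      
dental            t̪        t̪ʰ       t̪ʼ     
alveolar          t         tʰ        tʼ      
retroflex         —         ʈʰ        ʈʼ      
palatal           c         cʰ        cʼ      
uvular            q         qʰ        qʼ      
The retroflex row has no plain member, so the gap is the plain retroflex stop /ʈ/.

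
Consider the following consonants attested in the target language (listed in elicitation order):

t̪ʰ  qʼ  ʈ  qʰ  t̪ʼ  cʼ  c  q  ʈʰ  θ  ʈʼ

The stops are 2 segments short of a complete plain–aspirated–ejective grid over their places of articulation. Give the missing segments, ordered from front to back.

/t̪/, /cʰ/

place of articulation  plain     aspirated  ejective
dental            —         t̪ʰ       t̪ʼ     
retroflex         ʈ         ʈʰ        ʈʼ      
palatal           c         —         cʼ      
uvular            q         qʰ        qʼ      
Gaps, from front to back: dental lacks plain (/t̪/); palatal lacks aspirated (/cʰ/).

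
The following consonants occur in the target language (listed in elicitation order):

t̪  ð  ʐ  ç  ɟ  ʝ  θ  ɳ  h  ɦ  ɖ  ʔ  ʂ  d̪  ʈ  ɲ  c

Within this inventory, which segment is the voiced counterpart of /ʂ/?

/ʂ/ is a voiceless retroflex fricative.
The voiced counterpart is a voiced retroflex fricative — in this inventory, /ʐ/.

/ʐ/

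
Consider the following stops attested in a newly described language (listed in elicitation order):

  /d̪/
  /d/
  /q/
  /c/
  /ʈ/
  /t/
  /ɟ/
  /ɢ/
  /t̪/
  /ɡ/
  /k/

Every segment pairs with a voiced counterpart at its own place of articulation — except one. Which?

Dental: /t̪/ ~ /d̪/
Alveolar: /t/ ~ /d/
Palatal: /c/ ~ /ɟ/
Velar: /k/ ~ /ɡ/
Uvular: /q/ ~ /ɢ/
Retroflex: only /ʈ/ (voiceless); no voiced partner.
So /ʈ/ is the unpaired segment.

/ʈ/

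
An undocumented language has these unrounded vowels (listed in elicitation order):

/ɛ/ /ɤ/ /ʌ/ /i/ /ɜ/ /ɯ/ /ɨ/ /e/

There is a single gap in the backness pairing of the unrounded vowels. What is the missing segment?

/ɘ/

height            front     central   back    
high              i         ɨ         ɯ       
high-mid          e         —         ɤ       
low-mid           ɛ         ɜ         ʌ       
The high-mid row has no central member, so the gap is the high-mid central unrounded vowel /ɘ/.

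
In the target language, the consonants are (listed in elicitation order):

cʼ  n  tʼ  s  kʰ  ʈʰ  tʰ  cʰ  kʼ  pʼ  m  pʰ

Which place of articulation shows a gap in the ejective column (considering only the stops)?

bilabial: aspirated /pʰ/, ejective /pʼ/.
alveolar: aspirated /tʰ/, ejective /tʼ/.
retroflex: aspirated /ʈʰ/, ejective —.
palatal: aspirated /cʰ/, ejective /cʼ/.
velar: aspirated /kʰ/, ejective /kʼ/.
Every place of articulation has an ejective member except retroflex, where /ʈʼ/ would be expected.

retroflex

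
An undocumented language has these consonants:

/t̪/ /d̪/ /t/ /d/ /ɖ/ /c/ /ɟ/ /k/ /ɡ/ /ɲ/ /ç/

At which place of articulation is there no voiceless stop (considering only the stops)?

dental: voiceless /t̪/, voiced /d̪/.
alveolar: voiceless /t/, voiced /d/.
retroflex: voiceless —, voiced /ɖ/.
palatal: voiceless /c/, voiced /ɟ/.
velar: voiceless /k/, voiced /ɡ/.
Every place of articulation has a voiceless member except retroflex, where /ʈ/ would be expected.

retroflex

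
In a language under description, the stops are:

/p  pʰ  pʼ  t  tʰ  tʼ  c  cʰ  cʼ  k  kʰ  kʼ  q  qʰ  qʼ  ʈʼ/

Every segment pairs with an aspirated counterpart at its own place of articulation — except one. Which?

/ʈʼ/

Bilabial: /p/ ~ /pʰ/ ~ /pʼ/
Alveolar: /t/ ~ /tʰ/ ~ /tʼ/
Palatal: /c/ ~ /cʰ/ ~ /cʼ/
Velar: /k/ ~ /kʰ/ ~ /kʼ/
Uvular: /q/ ~ /qʰ/ ~ /qʼ/
Retroflex: only /ʈʼ/ (ejective); no aspirated partner.
So /ʈʼ/ is the unpaired segment.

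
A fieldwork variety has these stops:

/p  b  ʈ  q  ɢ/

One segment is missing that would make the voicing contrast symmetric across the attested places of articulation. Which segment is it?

Voiceless: /p/ (bilabial), /ʈ/ (retroflex), /q/ (uvular).
Voiced: /b/ (bilabial), /ɢ/ (uvular).
The retroflex row has no voiced member, so the gap is the voiced retroflex stop /ɖ/.

/ɖ/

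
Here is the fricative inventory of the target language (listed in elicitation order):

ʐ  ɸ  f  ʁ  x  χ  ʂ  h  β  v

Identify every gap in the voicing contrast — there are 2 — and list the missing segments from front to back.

/ɣ/, /ɦ/

place of articulation  voiceless  voiced  
bilabial          ɸ         β       
labiodental       f         v       
retroflex         ʂ         ʐ       
velar             x         —       
uvular            χ         ʁ       
glottal           h         —       
Gaps, from front to back: velar lacks voiced (/ɣ/); glottal lacks voiced (/ɦ/).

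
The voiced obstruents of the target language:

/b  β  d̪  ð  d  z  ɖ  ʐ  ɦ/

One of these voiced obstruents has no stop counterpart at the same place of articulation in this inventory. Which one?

/ɦ/

Bilabial: /b/ ~ /β/
Dental: /d̪/ ~ /ð/
Alveolar: /d/ ~ /z/
Retroflex: /ɖ/ ~ /ʐ/
Glottal: only /ɦ/ (fricative); no stop partner.
So /ɦ/ is the unpaired segment.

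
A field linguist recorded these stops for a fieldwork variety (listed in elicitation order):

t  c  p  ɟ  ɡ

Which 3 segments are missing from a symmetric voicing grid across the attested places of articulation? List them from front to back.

bilabial: voiceless /p/, voiced —.
alveolar: voiceless /t/, voiced —.
palatal: voiceless /c/, voiced /ɟ/.
velar: voiceless —, voiced /ɡ/.
Gaps, from front to back: bilabial lacks voiced (/b/); alveolar lacks voiced (/d/); velar lacks voiceless (/k/).

/b/, /d/, /k/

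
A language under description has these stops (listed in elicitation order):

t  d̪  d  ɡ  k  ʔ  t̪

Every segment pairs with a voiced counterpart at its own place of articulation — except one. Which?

Dental: /t̪/ ~ /d̪/
Alveolar: /t/ ~ /d/
Velar: /k/ ~ /ɡ/
Glottal: only /ʔ/ (voiceless); no voiced partner.
So /ʔ/ is the unpaired segment.

/ʔ/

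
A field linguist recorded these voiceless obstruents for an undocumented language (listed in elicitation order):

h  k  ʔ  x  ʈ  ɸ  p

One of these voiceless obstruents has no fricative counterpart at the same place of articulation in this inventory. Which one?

/ʈ/

Bilabial: /p/ ~ /ɸ/
Velar: /k/ ~ /x/
Glottal: /ʔ/ ~ /h/
Retroflex: only /ʈ/ (stop); no fricative partner.
So /ʈ/ is the unpaired segment.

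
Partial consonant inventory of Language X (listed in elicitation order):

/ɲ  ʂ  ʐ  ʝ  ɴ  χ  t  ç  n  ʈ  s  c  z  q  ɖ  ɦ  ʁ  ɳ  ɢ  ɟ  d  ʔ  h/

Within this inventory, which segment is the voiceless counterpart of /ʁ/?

/ʁ/ is a voiced uvular fricative.
The voiceless counterpart is a voiceless uvular fricative — in this inventory, /χ/.

/χ/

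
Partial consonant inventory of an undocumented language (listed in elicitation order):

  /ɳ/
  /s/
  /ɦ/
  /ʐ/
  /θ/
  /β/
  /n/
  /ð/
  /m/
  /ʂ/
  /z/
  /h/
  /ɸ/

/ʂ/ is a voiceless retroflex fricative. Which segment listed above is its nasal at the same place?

The nasal at the same place is a retroflex nasal — in this inventory, /ɳ/.

/ɳ/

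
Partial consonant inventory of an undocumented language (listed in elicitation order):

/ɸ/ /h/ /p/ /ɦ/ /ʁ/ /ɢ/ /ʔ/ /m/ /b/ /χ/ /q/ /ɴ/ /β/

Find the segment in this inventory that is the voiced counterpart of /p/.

/b/

/p/ is a voiceless bilabial stop.
The voiced counterpart is a voiced bilabial stop — in this inventory, /b/.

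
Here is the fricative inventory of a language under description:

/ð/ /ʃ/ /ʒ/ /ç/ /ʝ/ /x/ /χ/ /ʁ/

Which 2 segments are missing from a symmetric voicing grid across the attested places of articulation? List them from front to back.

place of articulation  voiceless  voiced  
dental            —         ð       
postalveolar      ʃ         ʒ       
palatal           ç         ʝ       
velar             x         —       
uvular            χ         ʁ       
Gaps, from front to back: dental lacks voiceless (/θ/); velar lacks voiced (/ɣ/).

/θ/, /ɣ/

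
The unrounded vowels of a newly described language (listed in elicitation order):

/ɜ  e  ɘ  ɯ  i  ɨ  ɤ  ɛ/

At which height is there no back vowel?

height            front     central   back    
high              i         ɨ         ɯ       
high-mid          e         ɘ         ɤ       
low-mid           ɛ         ɜ         —       
Every height has a back member except low-mid, where /ʌ/ would be expected.

low-mid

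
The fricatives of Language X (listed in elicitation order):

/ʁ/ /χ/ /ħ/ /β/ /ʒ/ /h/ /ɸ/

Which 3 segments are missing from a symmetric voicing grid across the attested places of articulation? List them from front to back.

/ʃ/, /ʕ/, /ɦ/

place of articulation  voiceless  voiced  
bilabial          ɸ         β       
postalveolar      —         ʒ       
uvular            χ         ʁ       
pharyngeal        ħ         —       
glottal           h         —       
Gaps, from front to back: postalveolar lacks voiceless (/ʃ/); pharyngeal lacks voiced (/ʕ/); glottal lacks voiced (/ɦ/).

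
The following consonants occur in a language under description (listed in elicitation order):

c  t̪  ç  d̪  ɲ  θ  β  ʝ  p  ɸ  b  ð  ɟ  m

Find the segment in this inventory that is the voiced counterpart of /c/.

/ɟ/

/c/ is a voiceless palatal stop.
The voiced counterpart is a voiced palatal stop — in this inventory, /ɟ/.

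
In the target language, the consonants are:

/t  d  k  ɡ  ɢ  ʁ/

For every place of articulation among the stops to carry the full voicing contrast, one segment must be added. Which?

/q/

Voiceless: /t/ (alveolar), /k/ (velar).
Voiced: /d/ (alveolar), /ɡ/ (velar), /ɢ/ (uvular).
The uvular row has no voiceless member, so the gap is the voiceless uvular stop /q/.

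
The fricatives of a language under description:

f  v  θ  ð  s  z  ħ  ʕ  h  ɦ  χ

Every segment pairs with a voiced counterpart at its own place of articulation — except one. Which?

Labiodental: /f/ ~ /v/
Dental: /θ/ ~ /ð/
Alveolar: /s/ ~ /z/
Pharyngeal: /ħ/ ~ /ʕ/
Glottal: /h/ ~ /ɦ/
Uvular: only /χ/ (voiceless); no voiced partner.
So /χ/ is the unpaired segment.

/χ/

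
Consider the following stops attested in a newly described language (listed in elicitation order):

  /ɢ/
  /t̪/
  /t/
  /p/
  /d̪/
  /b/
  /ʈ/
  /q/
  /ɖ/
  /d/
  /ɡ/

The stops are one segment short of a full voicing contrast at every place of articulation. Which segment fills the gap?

/k/

Voiceless: /p/ (bilabial), /t̪/ (dental), /t/ (alveolar), /ʈ/ (retroflex), /q/ (uvular).
Voiced: /b/ (bilabial), /d̪/ (dental), /d/ (alveolar), /ɖ/ (retroflex), /ɡ/ (velar), /ɢ/ (uvular).
The velar row has no voiceless member, so the gap is the voiceless velar stop /k/.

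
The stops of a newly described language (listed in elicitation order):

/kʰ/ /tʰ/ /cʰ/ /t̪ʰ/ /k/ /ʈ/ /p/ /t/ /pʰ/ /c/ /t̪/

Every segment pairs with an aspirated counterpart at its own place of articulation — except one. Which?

Bilabial: /p/ ~ /pʰ/
Dental: /t̪/ ~ /t̪ʰ/
Alveolar: /t/ ~ /tʰ/
Palatal: /c/ ~ /cʰ/
Velar: /k/ ~ /kʰ/
Retroflex: only /ʈ/ (plain); no aspirated partner.
So /ʈ/ is the unpaired segment.

/ʈ/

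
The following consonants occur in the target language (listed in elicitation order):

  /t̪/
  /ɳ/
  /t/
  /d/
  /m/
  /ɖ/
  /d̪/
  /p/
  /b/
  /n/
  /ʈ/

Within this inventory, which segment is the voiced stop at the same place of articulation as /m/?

/b/

/m/ is a bilabial nasal.
The voiced stop at the same place is a voiced bilabial stop — in this inventory, /b/.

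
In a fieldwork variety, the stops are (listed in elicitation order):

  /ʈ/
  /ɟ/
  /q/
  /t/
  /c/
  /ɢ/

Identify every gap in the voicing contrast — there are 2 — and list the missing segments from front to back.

place of articulation  voiceless  voiced  
alveolar          t         —       
retroflex         ʈ         —       
palatal           c         ɟ       
uvular            q         ɢ       
Gaps, from front to back: alveolar lacks voiced (/d/); retroflex lacks voiced (/ɖ/).

/d/, /ɖ/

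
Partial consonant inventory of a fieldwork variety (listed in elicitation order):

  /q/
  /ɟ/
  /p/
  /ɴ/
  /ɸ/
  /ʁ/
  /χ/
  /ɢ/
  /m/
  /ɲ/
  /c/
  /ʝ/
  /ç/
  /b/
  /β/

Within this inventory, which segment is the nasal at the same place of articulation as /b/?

/m/

/b/ is a voiced bilabial stop.
The nasal at the same place is a bilabial nasal — in this inventory, /m/.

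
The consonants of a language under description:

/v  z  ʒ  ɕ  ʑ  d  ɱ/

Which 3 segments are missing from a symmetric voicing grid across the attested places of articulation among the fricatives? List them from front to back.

labiodental: voiceless —, voiced /v/.
alveolar: voiceless —, voiced /z/.
postalveolar: voiceless —, voiced /ʒ/.
alveolo-palatal: voiceless /ɕ/, voiced /ʑ/.
Gaps, from front to back: labiodental lacks voiceless (/f/); alveolar lacks voiceless (/s/); postalveolar lacks voiceless (/ʃ/).

/f/, /s/, /ʃ/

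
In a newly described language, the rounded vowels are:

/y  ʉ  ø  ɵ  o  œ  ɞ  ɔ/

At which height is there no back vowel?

height            front     central   back    
high              y         ʉ         —       
high-mid          ø         ɵ         o       
low-mid           œ         ɞ         ɔ       
Every height has a back member except high, where /u/ would be expected.

high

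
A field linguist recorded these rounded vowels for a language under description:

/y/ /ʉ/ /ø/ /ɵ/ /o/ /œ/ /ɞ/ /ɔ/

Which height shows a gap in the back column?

high: front /y/, central /ʉ/, back —.
high-mid: front /ø/, central /ɵ/, back /o/.
low-mid: front /œ/, central /ɞ/, back /ɔ/.
Every height has a back member except high, where /u/ would be expected.

high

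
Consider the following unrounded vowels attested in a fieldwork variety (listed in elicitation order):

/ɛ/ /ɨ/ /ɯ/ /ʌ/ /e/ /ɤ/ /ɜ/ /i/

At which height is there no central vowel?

high-mid

Front: /i/ (high), /e/ (high-mid), /ɛ/ (low-mid).
Central: /ɨ/ (high), /ɜ/ (low-mid).
Back: /ɯ/ (high), /ɤ/ (high-mid), /ʌ/ (low-mid).
Every height has a central member except high-mid, where /ɘ/ would be expected.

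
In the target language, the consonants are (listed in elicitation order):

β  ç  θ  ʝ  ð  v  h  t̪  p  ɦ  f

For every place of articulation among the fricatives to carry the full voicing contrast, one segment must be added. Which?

/ɸ/

place of articulation  voiceless  voiced  
bilabial          —         β       
labiodental       f         v       
dental            θ         ð       
palatal           ç         ʝ       
glottal           h         ɦ       
The bilabial row has no voiceless member, so the gap is the voiceless bilabial fricative /ɸ/.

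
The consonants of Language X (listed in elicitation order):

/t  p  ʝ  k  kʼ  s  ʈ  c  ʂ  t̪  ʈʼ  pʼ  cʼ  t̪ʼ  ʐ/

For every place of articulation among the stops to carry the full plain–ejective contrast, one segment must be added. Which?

/tʼ/

bilabial: plain /p/, ejective /pʼ/.
dental: plain /t̪/, ejective /t̪ʼ/.
alveolar: plain /t/, ejective —.
retroflex: plain /ʈ/, ejective /ʈʼ/.
palatal: plain /c/, ejective /cʼ/.
velar: plain /k/, ejective /kʼ/.
The alveolar row has no ejective member, so the gap is the ejective alveolar stop /tʼ/.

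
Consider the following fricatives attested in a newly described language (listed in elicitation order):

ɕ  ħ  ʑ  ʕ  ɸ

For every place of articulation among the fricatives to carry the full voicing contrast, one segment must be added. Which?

/β/

Voiceless: /ɸ/ (bilabial), /ɕ/ (alveolo-palatal), /ħ/ (pharyngeal).
Voiced: /ʑ/ (alveolo-palatal), /ʕ/ (pharyngeal).
The bilabial row has no voiced member, so the gap is the voiced bilabial fricative /β/.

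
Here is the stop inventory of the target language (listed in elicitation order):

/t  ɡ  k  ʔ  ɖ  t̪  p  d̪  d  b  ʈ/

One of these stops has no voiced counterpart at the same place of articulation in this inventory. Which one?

Bilabial: /p/ ~ /b/
Dental: /t̪/ ~ /d̪/
Alveolar: /t/ ~ /d/
Retroflex: /ʈ/ ~ /ɖ/
Velar: /k/ ~ /ɡ/
Glottal: only /ʔ/ (voiceless); no voiced partner.
So /ʔ/ is the unpaired segment.

/ʔ/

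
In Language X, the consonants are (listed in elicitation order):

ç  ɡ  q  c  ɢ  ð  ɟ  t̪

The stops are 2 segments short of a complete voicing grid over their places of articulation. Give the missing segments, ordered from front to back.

/d̪/, /k/

place of articulation  voiceless  voiced  
dental            t̪        —       
palatal           c         ɟ       
velar             —         ɡ       
uvular            q         ɢ       
Gaps, from front to back: dental lacks voiced (/d̪/); velar lacks voiceless (/k/).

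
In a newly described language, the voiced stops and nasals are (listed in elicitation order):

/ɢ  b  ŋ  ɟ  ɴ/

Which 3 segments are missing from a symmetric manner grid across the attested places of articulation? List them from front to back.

/m/, /ɲ/, /ɡ/

bilabial: oral stop /b/, nasal —.
palatal: oral stop /ɟ/, nasal —.
velar: oral stop —, nasal /ŋ/.
uvular: oral stop /ɢ/, nasal /ɴ/.
Gaps, from front to back: bilabial lacks nasal (/m/); palatal lacks nasal (/ɲ/); velar lacks oral stop (/ɡ/).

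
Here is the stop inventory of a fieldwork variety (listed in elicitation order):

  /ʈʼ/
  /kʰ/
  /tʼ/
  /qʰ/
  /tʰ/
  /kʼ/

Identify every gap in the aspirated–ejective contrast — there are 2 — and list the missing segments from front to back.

/ʈʰ/, /qʼ/

Aspirated: /tʰ/ (alveolar), /kʰ/ (velar), /qʰ/ (uvular).
Ejective: /tʼ/ (alveolar), /ʈʼ/ (retroflex), /kʼ/ (velar).
Gaps, from front to back: retroflex lacks aspirated (/ʈʰ/); uvular lacks ejective (/qʼ/).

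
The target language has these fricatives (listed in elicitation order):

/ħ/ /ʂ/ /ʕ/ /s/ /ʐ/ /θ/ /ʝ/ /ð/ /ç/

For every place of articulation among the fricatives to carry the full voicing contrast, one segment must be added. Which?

/z/

dental: voiceless /θ/, voiced /ð/.
alveolar: voiceless /s/, voiced —.
retroflex: voiceless /ʂ/, voiced /ʐ/.
palatal: voiceless /ç/, voiced /ʝ/.
pharyngeal: voiceless /ħ/, voiced /ʕ/.
The alveolar row has no voiced member, so the gap is the voiced alveolar fricative /z/.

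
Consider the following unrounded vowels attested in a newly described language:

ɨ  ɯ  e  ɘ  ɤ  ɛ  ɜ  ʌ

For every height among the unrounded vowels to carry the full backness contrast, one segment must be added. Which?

/i/

high: front —, central /ɨ/, back /ɯ/.
high-mid: front /e/, central /ɘ/, back /ɤ/.
low-mid: front /ɛ/, central /ɜ/, back /ʌ/.
The high row has no front member, so the gap is the high front unrounded vowel /i/.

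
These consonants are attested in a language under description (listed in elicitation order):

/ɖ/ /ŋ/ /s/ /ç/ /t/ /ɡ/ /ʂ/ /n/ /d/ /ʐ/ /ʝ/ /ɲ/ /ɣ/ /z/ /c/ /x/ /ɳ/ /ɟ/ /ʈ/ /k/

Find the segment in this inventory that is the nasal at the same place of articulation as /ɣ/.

/ŋ/

/ɣ/ is a voiced velar fricative.
The nasal at the same place is a velar nasal — in this inventory, /ŋ/.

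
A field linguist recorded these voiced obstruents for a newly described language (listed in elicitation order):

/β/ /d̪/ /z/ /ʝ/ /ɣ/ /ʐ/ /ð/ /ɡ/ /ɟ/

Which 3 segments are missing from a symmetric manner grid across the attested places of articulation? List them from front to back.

Stop: /d̪/ (dental), /ɟ/ (palatal), /ɡ/ (velar).
Fricative: /β/ (bilabial), /ð/ (dental), /z/ (alveolar), /ʐ/ (retroflex), /ʝ/ (palatal), /ɣ/ (velar).
Gaps, from front to back: bilabial lacks stop (/b/); alveolar lacks stop (/d/); retroflex lacks stop (/ɖ/).

/b/, /d/, /ɖ/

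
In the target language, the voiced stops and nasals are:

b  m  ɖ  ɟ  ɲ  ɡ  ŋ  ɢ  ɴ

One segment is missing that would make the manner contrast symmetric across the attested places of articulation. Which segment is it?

/ɳ/

bilabial: oral stop /b/, nasal /m/.
retroflex: oral stop /ɖ/, nasal —.
palatal: oral stop /ɟ/, nasal /ɲ/.
velar: oral stop /ɡ/, nasal /ŋ/.
uvular: oral stop /ɢ/, nasal /ɴ/.
The retroflex row has no nasal member, so the gap is the retroflex nasal /ɳ/.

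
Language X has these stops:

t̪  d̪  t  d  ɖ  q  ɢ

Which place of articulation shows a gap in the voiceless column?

retroflex

Voiceless: /t̪/ (dental), /t/ (alveolar), /q/ (uvular).
Voiced: /d̪/ (dental), /d/ (alveolar), /ɖ/ (retroflex), /ɢ/ (uvular).
Every place of articulation has a voiceless member except retroflex, where /ʈ/ would be expected.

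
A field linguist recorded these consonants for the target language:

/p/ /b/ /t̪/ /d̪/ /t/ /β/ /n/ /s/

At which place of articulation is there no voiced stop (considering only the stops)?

alveolar

place of articulation  voiceless  voiced  
bilabial          p         b       
dental            t̪        d̪      
alveolar          t         —       
Every place of articulation has a voiced member except alveolar, where /d/ would be expected.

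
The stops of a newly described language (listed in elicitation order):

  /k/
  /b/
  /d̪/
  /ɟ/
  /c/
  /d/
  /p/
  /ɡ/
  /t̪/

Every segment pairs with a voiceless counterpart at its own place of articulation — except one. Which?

/d/

Bilabial: /p/ ~ /b/
Dental: /t̪/ ~ /d̪/
Palatal: /c/ ~ /ɟ/
Velar: /k/ ~ /ɡ/
Alveolar: only /d/ (voiced); no voiceless partner.
So /d/ is the unpaired segment.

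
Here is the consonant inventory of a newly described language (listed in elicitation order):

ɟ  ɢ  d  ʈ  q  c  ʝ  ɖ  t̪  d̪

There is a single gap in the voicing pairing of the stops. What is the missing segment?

/t/

Voiceless: /t̪/ (dental), /ʈ/ (retroflex), /c/ (palatal), /q/ (uvular).
Voiced: /d̪/ (dental), /d/ (alveolar), /ɖ/ (retroflex), /ɟ/ (palatal), /ɢ/ (uvular).
The alveolar row has no voiceless member, so the gap is the voiceless alveolar stop /t/.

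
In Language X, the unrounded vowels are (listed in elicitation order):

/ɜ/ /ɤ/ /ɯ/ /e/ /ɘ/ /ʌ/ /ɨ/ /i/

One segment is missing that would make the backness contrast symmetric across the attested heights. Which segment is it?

high: front /i/, central /ɨ/, back /ɯ/.
high-mid: front /e/, central /ɘ/, back /ɤ/.
low-mid: front —, central /ɜ/, back /ʌ/.
The low-mid row has no front member, so the gap is the low-mid front unrounded vowel /ɛ/.

/ɛ/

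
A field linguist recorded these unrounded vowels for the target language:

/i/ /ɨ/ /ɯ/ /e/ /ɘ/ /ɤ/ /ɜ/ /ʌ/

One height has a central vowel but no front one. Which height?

Front: /i/ (high), /e/ (high-mid).
Central: /ɨ/ (high), /ɘ/ (high-mid), /ɜ/ (low-mid).
Back: /ɯ/ (high), /ɤ/ (high-mid), /ʌ/ (low-mid).
Every height has a front member except low-mid, where /ɛ/ would be expected.

low-mid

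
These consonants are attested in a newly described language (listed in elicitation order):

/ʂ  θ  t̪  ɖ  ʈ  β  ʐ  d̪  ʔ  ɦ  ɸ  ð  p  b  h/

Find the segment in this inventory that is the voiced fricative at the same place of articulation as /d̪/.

/ð/

/d̪/ is a voiced dental stop.
The voiced fricative at the same place is a voiced dental fricative — in this inventory, /ð/.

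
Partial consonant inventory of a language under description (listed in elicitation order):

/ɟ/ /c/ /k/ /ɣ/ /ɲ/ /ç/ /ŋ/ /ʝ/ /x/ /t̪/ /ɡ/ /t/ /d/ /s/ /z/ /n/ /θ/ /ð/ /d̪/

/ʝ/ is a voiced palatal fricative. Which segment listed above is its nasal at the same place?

/ɲ/

The nasal at the same place is a palatal nasal — in this inventory, /ɲ/.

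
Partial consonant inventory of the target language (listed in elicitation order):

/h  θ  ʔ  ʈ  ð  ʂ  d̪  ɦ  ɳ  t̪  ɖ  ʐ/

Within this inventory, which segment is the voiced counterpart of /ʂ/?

/ʐ/

/ʂ/ is a voiceless retroflex fricative.
The voiced counterpart is a voiced retroflex fricative — in this inventory, /ʐ/.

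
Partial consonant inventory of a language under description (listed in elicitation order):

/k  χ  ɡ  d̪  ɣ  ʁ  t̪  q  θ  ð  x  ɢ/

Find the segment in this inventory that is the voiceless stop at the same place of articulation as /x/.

/k/

/x/ is a voiceless velar fricative.
The voiceless stop at the same place is a voiceless velar stop — in this inventory, /k/.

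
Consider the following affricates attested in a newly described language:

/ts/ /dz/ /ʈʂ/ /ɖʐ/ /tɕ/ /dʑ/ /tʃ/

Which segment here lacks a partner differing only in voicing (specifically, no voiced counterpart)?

Alveolar: /ts/ ~ /dz/
Retroflex: /ʈʂ/ ~ /ɖʐ/
Alveolo-palatal: /tɕ/ ~ /dʑ/
Postalveolar: only /tʃ/ (voiceless); no voiced partner.
So /tʃ/ is the unpaired segment.

/tʃ/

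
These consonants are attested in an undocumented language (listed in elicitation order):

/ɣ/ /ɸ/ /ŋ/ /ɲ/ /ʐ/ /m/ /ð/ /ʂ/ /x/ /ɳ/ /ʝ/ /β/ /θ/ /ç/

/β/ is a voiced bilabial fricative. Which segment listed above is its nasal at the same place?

/m/

The nasal at the same place is a bilabial nasal — in this inventory, /m/.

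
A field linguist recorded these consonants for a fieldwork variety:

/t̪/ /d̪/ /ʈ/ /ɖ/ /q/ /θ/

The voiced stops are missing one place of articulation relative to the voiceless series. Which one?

dental: voiceless /t̪/, voiced /d̪/.
retroflex: voiceless /ʈ/, voiced /ɖ/.
uvular: voiceless /q/, voiced —.
Every place of articulation has a voiced member except uvular, where /ɢ/ would be expected.

uvular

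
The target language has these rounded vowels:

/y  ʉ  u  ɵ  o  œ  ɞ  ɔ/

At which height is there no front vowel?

high-mid

Front: /y/ (high), /œ/ (low-mid).
Central: /ʉ/ (high), /ɵ/ (high-mid), /ɞ/ (low-mid).
Back: /u/ (high), /o/ (high-mid), /ɔ/ (low-mid).
Every height has a front member except high-mid, where /ø/ would be expected.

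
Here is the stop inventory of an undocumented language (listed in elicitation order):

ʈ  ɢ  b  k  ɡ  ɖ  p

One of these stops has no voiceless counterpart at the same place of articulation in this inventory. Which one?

/ɢ/

Bilabial: /p/ ~ /b/
Retroflex: /ʈ/ ~ /ɖ/
Velar: /k/ ~ /ɡ/
Uvular: only /ɢ/ (voiced); no voiceless partner.
So /ɢ/ is the unpaired segment.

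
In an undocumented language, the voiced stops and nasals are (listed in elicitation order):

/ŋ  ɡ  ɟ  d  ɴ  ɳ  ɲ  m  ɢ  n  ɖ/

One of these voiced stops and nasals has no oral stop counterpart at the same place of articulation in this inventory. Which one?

/m/

Alveolar: /d/ ~ /n/
Retroflex: /ɖ/ ~ /ɳ/
Palatal: /ɟ/ ~ /ɲ/
Velar: /ɡ/ ~ /ŋ/
Uvular: /ɢ/ ~ /ɴ/
Bilabial: only /m/ (nasal); no oral stop partner.
So /m/ is the unpaired segment.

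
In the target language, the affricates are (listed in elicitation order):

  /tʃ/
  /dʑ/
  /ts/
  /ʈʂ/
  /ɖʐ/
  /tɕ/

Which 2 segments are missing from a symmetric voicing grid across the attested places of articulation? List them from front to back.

/dz/, /dʒ/

Voiceless: /ts/ (alveolar), /tʃ/ (postalveolar), /ʈʂ/ (retroflex), /tɕ/ (alveolo-palatal).
Voiced: /ɖʐ/ (retroflex), /dʑ/ (alveolo-palatal).
Gaps, from front to back: alveolar lacks voiced (/dz/); postalveolar lacks voiced (/dʒ/).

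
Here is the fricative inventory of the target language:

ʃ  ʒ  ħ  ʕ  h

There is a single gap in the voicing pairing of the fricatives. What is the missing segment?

/ɦ/

place of articulation  voiceless  voiced  
postalveolar      ʃ         ʒ       
pharyngeal        ħ         ʕ       
glottal           h         —       
The glottal row has no voiced member, so the gap is the voiced glottal fricative /ɦ/.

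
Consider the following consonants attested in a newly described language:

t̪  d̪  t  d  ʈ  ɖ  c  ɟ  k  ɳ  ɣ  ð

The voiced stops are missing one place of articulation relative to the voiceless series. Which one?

velar

Voiceless: /t̪/ (dental), /t/ (alveolar), /ʈ/ (retroflex), /c/ (palatal), /k/ (velar).
Voiced: /d̪/ (dental), /d/ (alveolar), /ɖ/ (retroflex), /ɟ/ (palatal).
Every place of articulation has a voiced member except velar, where /ɡ/ would be expected.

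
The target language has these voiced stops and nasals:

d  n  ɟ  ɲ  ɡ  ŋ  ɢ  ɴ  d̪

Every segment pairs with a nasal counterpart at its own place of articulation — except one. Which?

Alveolar: /d/ ~ /n/
Palatal: /ɟ/ ~ /ɲ/
Velar: /ɡ/ ~ /ŋ/
Uvular: /ɢ/ ~ /ɴ/
Dental: only /d̪/ (oral stop); no nasal partner.
So /d̪/ is the unpaired segment.

/d̪/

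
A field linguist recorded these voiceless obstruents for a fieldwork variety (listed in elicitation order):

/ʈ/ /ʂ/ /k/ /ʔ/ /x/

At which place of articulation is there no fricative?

place of articulation  stop      fricative
retroflex         ʈ         ʂ       
velar             k         x       
glottal           ʔ         —       
Every place of articulation has a fricative member except glottal, where /h/ would be expected.

glottal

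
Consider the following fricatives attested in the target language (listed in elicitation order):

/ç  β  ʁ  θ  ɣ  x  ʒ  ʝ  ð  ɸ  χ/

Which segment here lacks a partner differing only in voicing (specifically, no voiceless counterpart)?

Bilabial: /ɸ/ ~ /β/
Dental: /θ/ ~ /ð/
Palatal: /ç/ ~ /ʝ/
Velar: /x/ ~ /ɣ/
Uvular: /χ/ ~ /ʁ/
Postalveolar: only /ʒ/ (voiced); no voiceless partner.
So /ʒ/ is the unpaired segment.

/ʒ/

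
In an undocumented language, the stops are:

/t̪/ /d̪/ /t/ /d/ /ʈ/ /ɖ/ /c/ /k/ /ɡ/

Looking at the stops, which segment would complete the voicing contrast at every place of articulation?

/ɟ/

dental: voiceless /t̪/, voiced /d̪/.
alveolar: voiceless /t/, voiced /d/.
retroflex: voiceless /ʈ/, voiced /ɖ/.
palatal: voiceless /c/, voiced —.
velar: voiceless /k/, voiced /ɡ/.
The palatal row has no voiced member, so the gap is the voiced palatal stop /ɟ/.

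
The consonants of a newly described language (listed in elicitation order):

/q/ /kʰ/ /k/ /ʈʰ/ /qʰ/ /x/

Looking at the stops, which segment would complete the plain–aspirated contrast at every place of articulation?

/ʈ/

retroflex: plain —, aspirated /ʈʰ/.
velar: plain /k/, aspirated /kʰ/.
uvular: plain /q/, aspirated /qʰ/.
The retroflex row has no plain member, so the gap is the plain retroflex stop /ʈ/.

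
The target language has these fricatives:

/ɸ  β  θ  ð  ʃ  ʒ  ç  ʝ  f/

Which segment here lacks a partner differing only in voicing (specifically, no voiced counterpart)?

Bilabial: /ɸ/ ~ /β/
Dental: /θ/ ~ /ð/
Postalveolar: /ʃ/ ~ /ʒ/
Palatal: /ç/ ~ /ʝ/
Labiodental: only /f/ (voiceless); no voiced partner.
So /f/ is the unpaired segment.

/f/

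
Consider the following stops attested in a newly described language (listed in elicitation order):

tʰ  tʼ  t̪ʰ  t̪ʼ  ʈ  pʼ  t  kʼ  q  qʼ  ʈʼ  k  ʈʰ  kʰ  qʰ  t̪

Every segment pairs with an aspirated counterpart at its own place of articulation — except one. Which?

Dental: /t̪/ ~ /t̪ʰ/ ~ /t̪ʼ/
Alveolar: /t/ ~ /tʰ/ ~ /tʼ/
Retroflex: /ʈ/ ~ /ʈʰ/ ~ /ʈʼ/
Velar: /k/ ~ /kʰ/ ~ /kʼ/
Uvular: /q/ ~ /qʰ/ ~ /qʼ/
Bilabial: only /pʼ/ (ejective); no aspirated partner.
So /pʼ/ is the unpaired segment.

/pʼ/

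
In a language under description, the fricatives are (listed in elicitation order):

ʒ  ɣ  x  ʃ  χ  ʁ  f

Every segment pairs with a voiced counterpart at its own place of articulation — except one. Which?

Postalveolar: /ʃ/ ~ /ʒ/
Velar: /x/ ~ /ɣ/
Uvular: /χ/ ~ /ʁ/
Labiodental: only /f/ (voiceless); no voiced partner.
So /f/ is the unpaired segment.

/f/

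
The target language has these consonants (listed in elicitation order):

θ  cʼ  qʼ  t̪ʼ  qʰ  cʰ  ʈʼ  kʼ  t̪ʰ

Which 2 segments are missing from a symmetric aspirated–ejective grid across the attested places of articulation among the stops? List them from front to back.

place of articulation  aspirated  ejective
dental            t̪ʰ       t̪ʼ     
retroflex         —         ʈʼ      
palatal           cʰ        cʼ      
velar             —         kʼ      
uvular            qʰ        qʼ      
Gaps, from front to back: retroflex lacks aspirated (/ʈʰ/); velar lacks aspirated (/kʰ/).

/ʈʰ/, /kʰ/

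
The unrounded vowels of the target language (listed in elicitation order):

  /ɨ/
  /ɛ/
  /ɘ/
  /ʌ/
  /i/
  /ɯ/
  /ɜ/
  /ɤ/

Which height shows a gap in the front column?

high-mid

Front: /i/ (high), /ɛ/ (low-mid).
Central: /ɨ/ (high), /ɘ/ (high-mid), /ɜ/ (low-mid).
Back: /ɯ/ (high), /ɤ/ (high-mid), /ʌ/ (low-mid).
Every height has a front member except high-mid, where /e/ would be expected.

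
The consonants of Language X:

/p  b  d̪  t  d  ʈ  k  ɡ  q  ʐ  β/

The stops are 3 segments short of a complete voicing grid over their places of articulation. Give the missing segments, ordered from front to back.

/t̪/, /ɖ/, /ɢ/

bilabial: voiceless /p/, voiced /b/.
dental: voiceless —, voiced /d̪/.
alveolar: voiceless /t/, voiced /d/.
retroflex: voiceless /ʈ/, voiced —.
velar: voiceless /k/, voiced /ɡ/.
uvular: voiceless /q/, voiced —.
Gaps, from front to back: dental lacks voiceless (/t̪/); retroflex lacks voiced (/ɖ/); uvular lacks voiced (/ɢ/).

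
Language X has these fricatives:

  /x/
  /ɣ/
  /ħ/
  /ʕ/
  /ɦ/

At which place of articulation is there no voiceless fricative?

glottal

Voiceless: /x/ (velar), /ħ/ (pharyngeal).
Voiced: /ɣ/ (velar), /ʕ/ (pharyngeal), /ɦ/ (glottal).
Every place of articulation has a voiceless member except glottal, where /h/ would be expected.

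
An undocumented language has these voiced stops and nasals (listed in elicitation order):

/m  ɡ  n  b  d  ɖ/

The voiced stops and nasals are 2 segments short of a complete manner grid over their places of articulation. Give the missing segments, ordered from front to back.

bilabial: oral stop /b/, nasal /m/.
alveolar: oral stop /d/, nasal /n/.
retroflex: oral stop /ɖ/, nasal —.
velar: oral stop /ɡ/, nasal —.
Gaps, from front to back: retroflex lacks nasal (/ɳ/); velar lacks nasal (/ŋ/).

/ɳ/, /ŋ/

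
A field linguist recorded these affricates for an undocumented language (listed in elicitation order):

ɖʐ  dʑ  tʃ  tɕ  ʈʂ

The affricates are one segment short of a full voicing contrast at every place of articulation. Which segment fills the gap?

place of articulation  voiceless  voiced  
postalveolar      tʃ        —       
retroflex         ʈʂ        ɖʐ      
alveolo-palatal   tɕ        dʑ      
The postalveolar row has no voiced member, so the gap is the voiced postalveolar affricate /dʒ/.

/dʒ/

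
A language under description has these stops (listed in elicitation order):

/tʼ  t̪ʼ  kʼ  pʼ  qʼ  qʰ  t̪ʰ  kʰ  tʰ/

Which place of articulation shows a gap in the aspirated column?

bilabial

bilabial: aspirated —, ejective /pʼ/.
dental: aspirated /t̪ʰ/, ejective /t̪ʼ/.
alveolar: aspirated /tʰ/, ejective /tʼ/.
velar: aspirated /kʰ/, ejective /kʼ/.
uvular: aspirated /qʰ/, ejective /qʼ/.
Every place of articulation has an aspirated member except bilabial, where /pʰ/ would be expected.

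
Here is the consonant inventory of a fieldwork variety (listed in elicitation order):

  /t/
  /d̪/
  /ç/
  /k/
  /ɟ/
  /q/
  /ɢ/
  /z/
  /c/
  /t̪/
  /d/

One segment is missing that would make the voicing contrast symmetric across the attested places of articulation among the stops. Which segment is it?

/ɡ/

place of articulation  voiceless  voiced  
dental            t̪        d̪      
alveolar          t         d       
palatal           c         ɟ       
velar             k         —       
uvular            q         ɢ       
The velar row has no voiced member, so the gap is the voiced velar stop /ɡ/.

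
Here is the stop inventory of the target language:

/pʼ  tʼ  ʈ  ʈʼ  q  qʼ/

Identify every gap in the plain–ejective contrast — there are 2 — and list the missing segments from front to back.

/p/, /t/

bilabial: plain —, ejective /pʼ/.
alveolar: plain —, ejective /tʼ/.
retroflex: plain /ʈ/, ejective /ʈʼ/.
uvular: plain /q/, ejective /qʼ/.
Gaps, from front to back: bilabial lacks plain (/p/); alveolar lacks plain (/t/).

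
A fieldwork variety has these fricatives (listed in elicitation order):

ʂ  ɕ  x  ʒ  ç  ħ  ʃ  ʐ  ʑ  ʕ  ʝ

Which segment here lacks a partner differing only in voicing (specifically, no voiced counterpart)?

/x/

Postalveolar: /ʃ/ ~ /ʒ/
Retroflex: /ʂ/ ~ /ʐ/
Alveolo-palatal: /ɕ/ ~ /ʑ/
Palatal: /ç/ ~ /ʝ/
Pharyngeal: /ħ/ ~ /ʕ/
Velar: only /x/ (voiceless); no voiced partner.
So /x/ is the unpaired segment.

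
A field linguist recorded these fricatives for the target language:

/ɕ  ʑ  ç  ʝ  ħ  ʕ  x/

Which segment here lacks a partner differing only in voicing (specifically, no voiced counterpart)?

Alveolo-palatal: /ɕ/ ~ /ʑ/
Palatal: /ç/ ~ /ʝ/
Pharyngeal: /ħ/ ~ /ʕ/
Velar: only /x/ (voiceless); no voiced partner.
So /x/ is the unpaired segment.

/x/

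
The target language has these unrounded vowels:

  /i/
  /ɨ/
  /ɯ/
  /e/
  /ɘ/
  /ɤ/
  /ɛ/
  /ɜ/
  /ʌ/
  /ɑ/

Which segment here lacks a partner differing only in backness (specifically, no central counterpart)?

High: /i/ ~ /ɨ/ ~ /ɯ/
High-mid: /e/ ~ /ɘ/ ~ /ɤ/
Low-mid: /ɛ/ ~ /ɜ/ ~ /ʌ/
Low: only /ɑ/ (back); no central partner.
So /ɑ/ is the unpaired segment.

/ɑ/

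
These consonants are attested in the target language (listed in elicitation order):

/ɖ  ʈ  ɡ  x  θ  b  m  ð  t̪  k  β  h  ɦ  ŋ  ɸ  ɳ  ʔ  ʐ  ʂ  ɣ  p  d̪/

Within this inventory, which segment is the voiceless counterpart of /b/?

/p/

/b/ is a voiced bilabial stop.
The voiceless counterpart is a voiceless bilabial stop — in this inventory, /p/.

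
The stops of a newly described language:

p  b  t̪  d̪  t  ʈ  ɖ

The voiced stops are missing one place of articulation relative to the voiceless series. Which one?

place of articulation  voiceless  voiced  
bilabial          p         b       
dental            t̪        d̪      
alveolar          t         —       
retroflex         ʈ         ɖ       
Every place of articulation has a voiced member except alveolar, where /d/ would be expected.

alveolar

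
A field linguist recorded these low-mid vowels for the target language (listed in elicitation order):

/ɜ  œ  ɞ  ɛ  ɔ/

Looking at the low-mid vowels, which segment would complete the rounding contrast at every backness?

front: unrounded /ɛ/, rounded /œ/.
central: unrounded /ɜ/, rounded /ɞ/.
back: unrounded —, rounded /ɔ/.
The back row has no unrounded member, so the gap is the back unrounded vowel /ʌ/.

/ʌ/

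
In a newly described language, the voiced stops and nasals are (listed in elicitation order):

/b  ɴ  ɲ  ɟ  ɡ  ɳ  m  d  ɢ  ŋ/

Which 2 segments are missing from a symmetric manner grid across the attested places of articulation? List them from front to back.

Oral stop: /b/ (bilabial), /d/ (alveolar), /ɟ/ (palatal), /ɡ/ (velar), /ɢ/ (uvular).
Nasal: /m/ (bilabial), /ɳ/ (retroflex), /ɲ/ (palatal), /ŋ/ (velar), /ɴ/ (uvular).
Gaps, from front to back: alveolar lacks nasal (/n/); retroflex lacks oral stop (/ɖ/).

/n/, /ɖ/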